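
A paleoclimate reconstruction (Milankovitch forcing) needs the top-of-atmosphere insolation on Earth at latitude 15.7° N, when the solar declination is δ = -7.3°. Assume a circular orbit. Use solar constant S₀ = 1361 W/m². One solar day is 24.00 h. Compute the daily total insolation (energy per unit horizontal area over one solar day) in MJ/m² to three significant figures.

33.7 MJ/m²

cos H₀ = −tan(+15.7°) tan(-7.300°) = 0.0360, H₀ = 1.5348 rad.
Bracket: H₀ sin φ sin δ + cos φ cos δ sin H₀ = 1.5348×0.27060×-0.12706 + 0.96269×0.99189×0.99935 = -0.052770 + 0.954262 = 0.901492.
Q̄ = (S₀/π) × [bracket] = (1361/π) × 0.901492 = 390.54 W/m².
Daily total = Q̄ × 24.00 h × 3600 s/h = 390.54 × 24.00 × 3600 / 10⁶ = 33.74 MJ/m².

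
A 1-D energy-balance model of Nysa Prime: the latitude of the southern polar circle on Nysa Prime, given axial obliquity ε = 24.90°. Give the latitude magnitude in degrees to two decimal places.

The polar circle is the lowest latitude that experiences at least one full rotation of continuous darkness at the northern-summer solstice; it lies at |φ| = 90° − ε = 90° − 24.90° = 65.10°.

65.10°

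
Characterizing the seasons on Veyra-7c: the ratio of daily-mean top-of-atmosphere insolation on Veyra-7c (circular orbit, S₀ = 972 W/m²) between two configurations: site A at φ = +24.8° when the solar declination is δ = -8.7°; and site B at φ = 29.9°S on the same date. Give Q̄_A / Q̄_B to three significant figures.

— Configuration A (φ=+24.8°):
cos H₀ = −tan(+24.8°) tan(-8.700°) = 0.0707, H₀ = 1.5000 rad.
Bracket: H₀ sin φ sin δ + cos φ cos δ sin H₀ = 1.5000×0.41945×-0.15126 + 0.90778×0.98849×0.99750 = -0.095169 + 0.895088 = 0.799919.
Q̄ = (S₀/π) × [bracket] = (972/π) × 0.799919 = 247.49 W/m².
— Configuration B (φ=-29.9°):
cos H₀ = −tan(-29.9°) tan(-8.700°) = -0.0880, H₀ = 1.6589 rad.
Bracket: H₀ sin φ sin δ + cos φ cos δ sin H₀ = 1.6589×-0.49849×-0.15126 + 0.86690×0.98849×0.99612 = 0.125084 + 0.853597 = 0.978681.
Q̄ = (S₀/π) × [bracket] = (972/π) × 0.978681 = 302.80 W/m².
Ratio Q̄_A / Q̄_B = 247.49 / 302.80 = 0.8173.

Q̄_A / Q̄_B ≈ 0.817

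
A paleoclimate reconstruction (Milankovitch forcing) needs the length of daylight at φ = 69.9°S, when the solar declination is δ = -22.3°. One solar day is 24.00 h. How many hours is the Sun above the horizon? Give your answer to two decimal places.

Sunrise equation: cos H₀ = −tan φ · tan δ = -1.1207 ≤ −1, so the Sun never sets (polar day) and H₀ = π.
Daylight = 2H₀/(2π) × 24.00 h = (3.1416/π) × 24.00 = 24.00 h.

24.00 h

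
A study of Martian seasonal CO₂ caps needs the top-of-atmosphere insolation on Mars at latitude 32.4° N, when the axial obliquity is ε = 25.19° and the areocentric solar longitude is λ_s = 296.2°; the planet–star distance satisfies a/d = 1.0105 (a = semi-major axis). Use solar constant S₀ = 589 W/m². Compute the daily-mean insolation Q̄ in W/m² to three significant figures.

sin δ = sin 25.19° × sin 296.2° = -0.38189, so δ = -22.451°.
cos H₀ = −tan(+32.4°) tan(-22.451°) = 0.2622, H₀ = 1.3055 rad.
Bracket: H₀ sin φ sin δ + cos φ cos δ sin H₀ = 1.3055×0.53583×-0.38189 + 0.84433×0.92421×0.96500 = -0.267142 + 0.753026 = 0.485884.
Inverse-square distance factor (a/d)² = 1.0105² = 1.021110.
Q̄ = (S₀/π) × 1.021110 × [bracket] = (589/π) × 1.021110 × 0.485884 = 93.02 W/m².

Q̄ ≈ 93.0 W/m²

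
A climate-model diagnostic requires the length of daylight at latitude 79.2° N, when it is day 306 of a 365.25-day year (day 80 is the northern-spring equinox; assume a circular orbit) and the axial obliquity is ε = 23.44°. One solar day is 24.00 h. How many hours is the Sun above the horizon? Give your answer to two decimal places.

Solar longitude: L_s = 360° × (306 − 80)/365.25 = 222.752°.
sin δ = sin 23.44° × sin 222.752° = -0.27003, so δ = -15.666°.
cos h₀ = −tan ϕ · tan δ = 1.4701 ≥ 1, so the Sun never rises (polar night) and h₀ = 0.
Daylight = 2h₀/(2π) × 24.00 h = (0.0000/π) × 24.00 = 0.00 h.

0.00 h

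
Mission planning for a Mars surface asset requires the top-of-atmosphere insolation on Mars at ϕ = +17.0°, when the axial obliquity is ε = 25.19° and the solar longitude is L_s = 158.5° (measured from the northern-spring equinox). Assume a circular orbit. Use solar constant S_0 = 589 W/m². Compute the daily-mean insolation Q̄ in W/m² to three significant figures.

Q̄ ≈ 191 W/m²

Solar declination: sin δ = sin ε · sin L_s = sin 25.19° × sin 158.5° = 0.15599, so δ = +8.974°.
cos h₀ = −tan(+17.0°) tan(+8.974°) = -0.0483, h₀ = 1.6191 rad.
Bracket: h₀ sin ϕ sin δ + cos ϕ cos δ sin h₀ = 1.6191×0.29237×0.15599 + 0.95630×0.98776×0.99883 = 0.073842 + 0.943490 = 1.017332.
Q̄ = (S_0/π) × [bracket] = (589/π) × 1.017332 = 190.7 W/m².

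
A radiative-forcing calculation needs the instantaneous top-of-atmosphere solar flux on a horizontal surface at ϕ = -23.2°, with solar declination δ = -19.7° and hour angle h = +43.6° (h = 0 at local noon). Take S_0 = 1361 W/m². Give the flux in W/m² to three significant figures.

cos θ_z = sin ϕ sin δ + cos ϕ cos δ cos h = 0.132796 + 0.626654 = 0.759450.
Flux = S_0 · cos θ_z = 1361 × 0.759450 = 1034 W/m².

1.03e+03 W/m²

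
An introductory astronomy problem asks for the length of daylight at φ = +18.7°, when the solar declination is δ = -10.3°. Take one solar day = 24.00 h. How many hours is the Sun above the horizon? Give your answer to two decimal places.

11.53 h

cos H₀ = −tan φ · tan δ = −tan(+18.7°) × tan(-10.300°) = 0.0615, so H₀ = 1.5092 rad = 86.47°.
Daylight = 2H₀/(2π) × 24.00 h = (1.5092/π) × 24.00 = 11.53 h.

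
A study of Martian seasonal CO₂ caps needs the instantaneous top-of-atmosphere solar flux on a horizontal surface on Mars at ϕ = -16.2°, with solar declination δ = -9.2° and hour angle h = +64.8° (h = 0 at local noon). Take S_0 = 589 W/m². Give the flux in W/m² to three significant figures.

264 W/m²

cos θ_z = sin ϕ sin δ + cos ϕ cos δ cos h = 0.044605 + 0.403614 = 0.448219.
Flux = S_0 · cos θ_z = 589 × 0.448219 = 264.0 W/m².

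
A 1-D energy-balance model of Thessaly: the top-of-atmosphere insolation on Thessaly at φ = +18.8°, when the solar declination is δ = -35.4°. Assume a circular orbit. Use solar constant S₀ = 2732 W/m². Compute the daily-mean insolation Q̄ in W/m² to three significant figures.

cos H₀ = −tan(+18.8°) tan(-35.400°) = 0.2419, H₀ = 1.3264 rad.
Bracket: H₀ sin φ sin δ + cos φ cos δ sin H₀ = 1.3264×0.32227×-0.57928 + 0.94665×0.81513×0.97029 = -0.247618 + 0.748717 = 0.501099.
Q̄ = (S₀/π) × [bracket] = (2732/π) × 0.501099 = 435.8 W/m².

Q̄ ≈ 436 W/m²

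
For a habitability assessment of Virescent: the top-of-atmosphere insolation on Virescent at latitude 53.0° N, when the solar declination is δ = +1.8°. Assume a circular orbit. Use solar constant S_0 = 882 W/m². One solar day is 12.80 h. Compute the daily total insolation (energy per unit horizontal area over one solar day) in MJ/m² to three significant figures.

cos h₀ = −tan(+53.0°) tan(+1.800°) = -0.0417, h₀ = 1.6125 rad.
Bracket: h₀ sin ϕ sin δ + cos ϕ cos δ sin h₀ = 1.6125×0.79864×0.03141 + 0.60182×0.99951×0.99913 = 0.040450 + 0.601002 = 0.641452.
Q̄ = (S_0/π) × [bracket] = (882/π) × 0.641452 = 180.09 W/m².
Daily total = Q̄ × 12.80 h × 3600 s/h = 180.09 × 12.80 × 3600 / 10⁶ = 8.299 MJ/m².

8.30 MJ/m²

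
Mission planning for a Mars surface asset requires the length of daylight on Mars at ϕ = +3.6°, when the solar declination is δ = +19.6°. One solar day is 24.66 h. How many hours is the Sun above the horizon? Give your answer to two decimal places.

12.51 h

cos h₀ = −tan ϕ · tan δ = −tan(+3.6°) × tan(+19.600°) = -0.0224, so h₀ = 1.5932 rad = 91.28°.
Daylight = 2h₀/(2π) × 24.66 h = (1.5932/π) × 24.66 = 12.51 h.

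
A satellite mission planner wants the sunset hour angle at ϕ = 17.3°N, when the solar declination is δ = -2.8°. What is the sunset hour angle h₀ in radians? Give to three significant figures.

h₀ = 1.56 rad

cos h₀ = −tan ϕ · tan δ = −tan(+17.3°) × tan(-2.800°) = 0.0152, so h₀ = 1.5556 rad = 89.13°.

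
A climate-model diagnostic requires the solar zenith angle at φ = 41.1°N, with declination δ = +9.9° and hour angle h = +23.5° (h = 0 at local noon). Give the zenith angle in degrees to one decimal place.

cos θ_z = sin φ sin δ + cos φ cos δ cos h = 0.113022 + 0.680773 = 0.793795.
θ_z = arccos(0.793795) = 37.5°.

θ_z = 37.5°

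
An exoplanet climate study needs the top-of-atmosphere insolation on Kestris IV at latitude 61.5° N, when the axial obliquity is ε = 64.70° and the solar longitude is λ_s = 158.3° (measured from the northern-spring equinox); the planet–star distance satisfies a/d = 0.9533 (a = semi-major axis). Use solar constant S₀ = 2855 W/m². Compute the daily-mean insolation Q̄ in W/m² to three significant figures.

Q̄ ≈ 835 W/m²

Solar declination: sin δ = sin ε · sin λ_s = sin 64.70° × sin 158.3° = 0.33428, so δ = +19.529°.
cos H₀ = −tan(+61.5°) tan(+19.529°) = -0.6532, H₀ = 2.2827 rad.
Bracket: H₀ sin φ sin δ + cos φ cos δ sin H₀ = 2.2827×0.87882×0.33428 + 0.47716×0.94247×0.75714 = 0.670593 + 0.340493 = 1.011086.
Inverse-square distance factor (a/d)² = 0.9533² = 0.908781.
Q̄ = (S₀/π) × 0.908781 × [bracket] = (2855/π) × 0.908781 × 1.011086 = 835.0 W/m².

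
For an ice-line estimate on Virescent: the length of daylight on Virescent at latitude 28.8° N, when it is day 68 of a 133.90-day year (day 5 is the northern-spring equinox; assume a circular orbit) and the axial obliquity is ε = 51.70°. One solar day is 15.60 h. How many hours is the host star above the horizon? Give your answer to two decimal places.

Solar longitude: λ_s = 360° × (68 − 5)/133.90 = 169.380°.
sin δ = sin 51.70° × sin 169.380° = 0.14463, so δ = +8.316°.
cos H₀ = −tan φ · tan δ = −tan(+28.8°) × tan(+8.316°) = -0.0804, so H₀ = 1.6512 rad = 94.61°.
Daylight = 2H₀/(2π) × 15.60 h = (1.6512/π) × 15.60 = 8.20 h.

8.20 h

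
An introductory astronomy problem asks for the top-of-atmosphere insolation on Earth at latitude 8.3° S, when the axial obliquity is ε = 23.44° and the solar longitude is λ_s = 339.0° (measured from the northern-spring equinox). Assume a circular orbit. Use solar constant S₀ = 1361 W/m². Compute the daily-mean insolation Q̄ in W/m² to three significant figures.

Q̄ ≈ 438 W/m²

Solar declination: sin δ = sin ε · sin λ_s = sin 23.44° × sin 339.0° = -0.14255, so δ = -8.196°.
cos H₀ = −tan(-8.3°) tan(-8.196°) = -0.0210, H₀ = 1.5918 rad.
Bracket: H₀ sin φ sin δ + cos φ cos δ sin H₀ = 1.5918×-0.14436×-0.14255 + 0.98953×0.98979×0.99978 = 0.032757 + 0.979211 = 1.011968.
Q̄ = (S₀/π) × [bracket] = (1361/π) × 1.011968 = 438.4 W/m².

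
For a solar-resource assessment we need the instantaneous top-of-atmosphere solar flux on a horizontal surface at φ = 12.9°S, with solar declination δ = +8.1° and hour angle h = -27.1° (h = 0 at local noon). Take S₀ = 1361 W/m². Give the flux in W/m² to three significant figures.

cos θ_z = sin φ sin δ + cos φ cos δ cos h = -0.031456 + 0.859088 = 0.827632.
Flux = S₀ · cos θ_z = 1361 × 0.827632 = 1126 W/m².

1.13e+03 W/m²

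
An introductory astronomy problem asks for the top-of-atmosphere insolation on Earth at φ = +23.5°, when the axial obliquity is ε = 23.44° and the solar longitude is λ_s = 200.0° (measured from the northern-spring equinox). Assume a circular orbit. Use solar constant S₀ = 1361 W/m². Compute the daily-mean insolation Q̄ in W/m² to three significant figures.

Q̄ ≈ 357 W/m²

Solar declination: sin δ = sin ε · sin λ_s = sin 23.44° × sin 200.0° = -0.13605, so δ = -7.819°.
cos H₀ = −tan(+23.5°) tan(-7.819°) = 0.0597, H₀ = 1.5110 rad.
Bracket: H₀ sin φ sin δ + cos φ cos δ sin H₀ = 1.5110×0.39875×-0.13605 + 0.91706×0.99070×0.99822 = -0.081972 + 0.906914 = 0.824942.
Q̄ = (S₀/π) × [bracket] = (1361/π) × 0.824942 = 357.4 W/m².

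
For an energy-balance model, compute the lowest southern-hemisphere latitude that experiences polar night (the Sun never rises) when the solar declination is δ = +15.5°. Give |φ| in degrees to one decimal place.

Polar night requires cos H₀ = −tan φ tan δ ≥ 1, i.e. tan φ tan δ ≤ −1.
The boundary is |tan φ| · |tan δ| = 1, so |φ| = 90° − |δ| = 90° − 15.5° = 74.5° in the southern hemisphere.

|φ| = 74.5°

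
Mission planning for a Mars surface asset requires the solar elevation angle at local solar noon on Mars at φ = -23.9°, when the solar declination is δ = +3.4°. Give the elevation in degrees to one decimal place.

62.7°

At local noon the hour angle is zero, so the zenith angle equals |φ − δ| = |-23.9° − (+3.400°)| = 27.300°.
Elevation = 90° − 27.300° = 62.7°.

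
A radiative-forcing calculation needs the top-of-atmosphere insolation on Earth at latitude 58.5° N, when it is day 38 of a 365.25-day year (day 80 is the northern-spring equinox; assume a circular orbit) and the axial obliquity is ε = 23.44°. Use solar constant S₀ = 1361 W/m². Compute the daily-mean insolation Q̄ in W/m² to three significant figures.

Q̄ ≈ 87.8 W/m²

Solar longitude: λ_s = 360° × (38 − 80)/365.25 = -41.396°, i.e. -41.396° + 360° = 318.604°.
sin δ = sin 23.44° × sin 318.604° = -0.26304, so δ = -15.251°.
cos H₀ = −tan(+58.5°) tan(-15.251°) = 0.4449, H₀ = 1.1097 rad.
Bracket: H₀ sin φ sin δ + cos φ cos δ sin H₀ = 1.1097×0.85264×-0.26304 + 0.52250×0.96478×0.89557 = -0.248882 + 0.451455 = 0.202573.
Q̄ = (S₀/π) × [bracket] = (1361/π) × 0.202573 = 87.76 W/m².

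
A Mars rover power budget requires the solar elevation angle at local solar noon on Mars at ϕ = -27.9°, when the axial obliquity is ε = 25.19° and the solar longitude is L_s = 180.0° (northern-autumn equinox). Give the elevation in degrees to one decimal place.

62.1°

Solar declination: sin δ = sin ε · sin L_s = sin 25.19° × sin 180.0° = 0.00000, so δ = +0.000°.
At local noon the hour angle is zero, so the zenith angle equals |ϕ − δ| = |-27.9° − (+0.000°)| = 27.900°.
Elevation = 90° − 27.900° = 62.1°.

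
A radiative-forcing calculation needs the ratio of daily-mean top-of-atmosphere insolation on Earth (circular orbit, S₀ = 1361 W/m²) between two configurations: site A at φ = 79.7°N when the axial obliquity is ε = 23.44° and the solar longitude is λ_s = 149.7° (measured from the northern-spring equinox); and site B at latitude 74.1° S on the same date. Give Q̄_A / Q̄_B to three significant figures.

— Configuration A (φ=+79.7°):
Solar declination: sin δ = sin ε · sin λ_s = sin 23.44° × sin 149.7° = 0.20070, so δ = +11.578°.
cos H₀ = −tan(+79.7°) tan(+11.578°) = -1.1273 ≤ −1 ⇒ polar day, H₀ = π.
Bracket: H₀ sin φ sin δ + cos φ cos δ sin H₀ = 3.1416×0.98389×0.20070 + 0.17880×0.97965×0.00000 = 0.620361 + 0.000000 = 0.620361.
Q̄ = (S₀/π) × [bracket] = (1361/π) × 0.620361 = 268.75 W/m².
— Configuration B (φ=-74.1°):
cos H₀ = −tan(-74.1°) tan(+11.578°) = 0.7192, H₀ = 0.7682 rad.
Bracket: H₀ sin φ sin δ + cos φ cos δ sin H₀ = 0.7682×-0.96174×0.20070 + 0.27396×0.97965×0.69482 = -0.148279 + 0.186479 = 0.038200.
Q̄ = (S₀/π) × [bracket] = (1361/π) × 0.038200 = 16.549 W/m².
Ratio Q̄_A / Q̄_B = 268.75 / 16.549 = 16.24.

Q̄_A / Q̄_B ≈ 16.2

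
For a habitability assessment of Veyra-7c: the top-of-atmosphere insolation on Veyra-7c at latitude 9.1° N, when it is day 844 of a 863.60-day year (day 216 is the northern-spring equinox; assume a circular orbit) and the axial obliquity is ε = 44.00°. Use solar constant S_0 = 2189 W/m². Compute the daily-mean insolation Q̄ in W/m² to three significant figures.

Q̄ ≈ 386 W/m²

Solar longitude: L_s = 360° × (844 − 216)/863.60 = 261.788°.
sin δ = sin 44.00° × sin 261.788° = -0.68754, so δ = -43.435°.
cos h₀ = −tan(+9.1°) tan(-43.435°) = 0.1517, h₀ = 1.4186 rad.
Bracket: h₀ sin ϕ sin δ + cos ϕ cos δ sin h₀ = 1.4186×0.15816×-0.68754 + 0.98741×0.72615×0.98843 = -0.154260 + 0.708712 = 0.554452.
Q̄ = (S_0/π) × [bracket] = (2189/π) × 0.554452 = 386.3 W/m².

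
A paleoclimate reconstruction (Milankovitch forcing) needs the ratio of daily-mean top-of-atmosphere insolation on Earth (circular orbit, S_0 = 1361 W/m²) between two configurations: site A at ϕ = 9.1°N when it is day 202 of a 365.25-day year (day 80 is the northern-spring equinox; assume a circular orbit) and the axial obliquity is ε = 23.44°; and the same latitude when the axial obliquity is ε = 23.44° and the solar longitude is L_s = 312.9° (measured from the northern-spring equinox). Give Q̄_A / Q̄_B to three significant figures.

— Configuration A (ϕ=+9.1°):
Solar longitude: L_s = 360° × (202 − 80)/365.25 = 120.246°.
sin δ = sin 23.44° × sin 120.246° = 0.34364, so δ = +20.099°.
cos h₀ = −tan(+9.1°) tan(+20.099°) = -0.0586, h₀ = 1.6294 rad.
Bracket: h₀ sin ϕ sin δ + cos ϕ cos δ sin h₀ = 1.6294×0.15816×0.34364 + 0.98741×0.93910×0.99828 = 0.088558 + 0.925682 = 1.014240.
Q̄ = (S_0/π) × [bracket] = (1361/π) × 1.014240 = 439.39 W/m².
— Configuration B (ϕ=+9.1°):
Solar declination: sin δ = sin ε · sin L_s = sin 23.44° × sin 312.9° = -0.29140, so δ = -16.942°.
cos h₀ = −tan(+9.1°) tan(-16.942°) = 0.0488, h₀ = 1.5220 rad.
Bracket: h₀ sin ϕ sin δ + cos ϕ cos δ sin h₀ = 1.5220×0.15816×-0.29140 + 0.98741×0.95660×0.99881 = -0.070146 + 0.943432 = 0.873286.
Q̄ = (S_0/π) × [bracket] = (1361/π) × 0.873286 = 378.32 W/m².
Ratio Q̄_A / Q̄_B = 439.39 / 378.32 = 1.161.

Q̄_A / Q̄_B ≈ 1.16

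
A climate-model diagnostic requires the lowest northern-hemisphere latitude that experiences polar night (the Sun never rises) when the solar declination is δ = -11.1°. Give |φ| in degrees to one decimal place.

Polar night requires cos H₀ = −tan φ tan δ ≥ 1, i.e. tan φ tan δ ≤ −1.
The boundary is |tan φ| · |tan δ| = 1, so |φ| = 90° − |δ| = 90° − 11.1° = 78.9° in the northern hemisphere.

|φ| = 78.9°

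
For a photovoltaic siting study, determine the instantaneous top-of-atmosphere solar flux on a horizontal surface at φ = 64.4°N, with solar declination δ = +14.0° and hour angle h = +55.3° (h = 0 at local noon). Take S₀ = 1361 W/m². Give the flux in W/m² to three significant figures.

622 W/m²

cos θ_z = sin φ sin δ + cos φ cos δ cos h = 0.218173 + 0.238671 = 0.456844.
Flux = S₀ · cos θ_z = 1361 × 0.456844 = 621.8 W/m².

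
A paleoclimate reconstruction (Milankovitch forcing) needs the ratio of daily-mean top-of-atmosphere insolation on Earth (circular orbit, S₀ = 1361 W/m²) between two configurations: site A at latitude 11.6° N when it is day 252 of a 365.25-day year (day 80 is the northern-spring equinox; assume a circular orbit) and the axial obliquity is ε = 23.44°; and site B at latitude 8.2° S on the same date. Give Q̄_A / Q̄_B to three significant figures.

Q̄_A / Q̄_B ≈ 1.03

— Configuration A (φ=+11.6°):
Solar longitude: λ_s = 360° × (252 − 80)/365.25 = 169.528°.
sin δ = sin 23.44° × sin 169.528° = 0.07230, so δ = +4.146°.
cos H₀ = −tan(+11.6°) tan(+4.146°) = -0.0149, H₀ = 1.5857 rad.
Bracket: H₀ sin φ sin δ + cos φ cos δ sin H₀ = 1.5857×0.20108×0.07230 + 0.97958×0.99738×0.99989 = 0.023053 + 0.976906 = 0.999959.
Q̄ = (S₀/π) × [bracket] = (1361/π) × 0.999959 = 433.20 W/m².
— Configuration B (φ=-8.2°):
cos H₀ = −tan(-8.2°) tan(+4.146°) = 0.0104, H₀ = 1.5603 rad.
Bracket: H₀ sin φ sin δ + cos φ cos δ sin H₀ = 1.5603×-0.14263×0.07230 + 0.98978×0.99738×0.99995 = -0.016090 + 0.987137 = 0.971047.
Q̄ = (S₀/π) × [bracket] = (1361/π) × 0.971047 = 420.68 W/m².
Ratio Q̄_A / Q̄_B = 433.20 / 420.68 = 1.030.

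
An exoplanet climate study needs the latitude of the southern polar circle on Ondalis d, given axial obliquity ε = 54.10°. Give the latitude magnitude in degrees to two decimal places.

The polar circle is the lowest latitude that experiences at least one full rotation of continuous darkness at the northern-summer solstice; it lies at |ϕ| = 90° − ε = 90° − 54.10° = 35.90°.

35.90°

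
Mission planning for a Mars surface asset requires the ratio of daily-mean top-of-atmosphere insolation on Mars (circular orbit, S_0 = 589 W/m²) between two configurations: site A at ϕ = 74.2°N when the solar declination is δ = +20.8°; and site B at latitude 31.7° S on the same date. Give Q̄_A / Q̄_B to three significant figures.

Q̄_A / Q̄_B ≈ 2.05

— Configuration A (ϕ=+74.2°):
cos h₀ = −tan(+74.2°) tan(+20.800°) = -1.3424 ≤ −1 ⇒ polar day, h₀ = π.
Bracket: h₀ sin ϕ sin δ + cos ϕ cos δ sin h₀ = 3.1416×0.96222×0.35511 + 0.27228×0.93483×0.00000 = 1.073466 + 0.000000 = 1.073466.
Q̄ = (S_0/π) × [bracket] = (589/π) × 1.073466 = 201.26 W/m².
— Configuration B (ϕ=-31.7°):
cos h₀ = −tan(-31.7°) tan(+20.800°) = 0.2346, h₀ = 1.3340 rad.
Bracket: h₀ sin ϕ sin δ + cos ϕ cos δ sin h₀ = 1.3340×-0.52547×0.35511 + 0.85081×0.93483×0.97209 = -0.248924 + 0.773164 = 0.524240.
Q̄ = (S_0/π) × [bracket] = (589/π) × 0.524240 = 98.287 W/m².
Ratio Q̄_A / Q̄_B = 201.26 / 98.287 = 2.048.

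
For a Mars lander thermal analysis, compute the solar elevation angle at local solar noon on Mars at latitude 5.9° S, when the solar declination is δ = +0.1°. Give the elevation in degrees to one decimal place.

At local noon the hour angle is zero, so the zenith angle equals |φ − δ| = |-5.9° − (+0.100°)| = 6.000°.
Elevation = 90° − 6.000° = 84.0°.

84.0°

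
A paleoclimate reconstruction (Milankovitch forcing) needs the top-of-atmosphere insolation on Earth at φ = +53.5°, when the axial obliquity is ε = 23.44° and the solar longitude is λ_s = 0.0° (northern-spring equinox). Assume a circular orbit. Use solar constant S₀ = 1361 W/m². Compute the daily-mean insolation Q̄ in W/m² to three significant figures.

Solar declination: sin δ = sin ε · sin λ_s = sin 23.44° × sin 0.0° = 0.00000, so δ = +0.000°.
cos H₀ = −tan(+53.5°) tan(+0.000°) = -0.0000, H₀ = 1.5708 rad.
Bracket: H₀ sin φ sin δ + cos φ cos δ sin H₀ = 1.5708×0.80386×0.00000 + 0.59482×1.00000×1.00000 = 0.000000 + 0.594820 = 0.594820.
Q̄ = (S₀/π) × [bracket] = (1361/π) × 0.594820 = 257.7 W/m².

Q̄ ≈ 258 W/m²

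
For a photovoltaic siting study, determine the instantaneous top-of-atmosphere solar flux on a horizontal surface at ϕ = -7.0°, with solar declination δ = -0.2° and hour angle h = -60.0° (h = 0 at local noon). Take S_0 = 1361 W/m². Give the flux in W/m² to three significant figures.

cos θ_z = sin ϕ sin δ + cos ϕ cos δ cos h = 0.000425 + 0.496270 = 0.496695.
Flux = S_0 · cos θ_z = 1361 × 0.496695 = 676.0 W/m².

676 W/m²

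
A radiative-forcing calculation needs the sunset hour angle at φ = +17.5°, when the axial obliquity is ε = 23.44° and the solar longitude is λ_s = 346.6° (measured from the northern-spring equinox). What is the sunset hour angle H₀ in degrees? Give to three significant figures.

H₀ = 88.3°

Solar declination: sin δ = sin ε · sin λ_s = sin 23.44° × sin 346.6° = -0.09219, so δ = -5.289°.
cos H₀ = −tan φ · tan δ = −tan(+17.5°) × tan(-5.289°) = 0.0292, so H₀ = 1.5416 rad = 88.33°.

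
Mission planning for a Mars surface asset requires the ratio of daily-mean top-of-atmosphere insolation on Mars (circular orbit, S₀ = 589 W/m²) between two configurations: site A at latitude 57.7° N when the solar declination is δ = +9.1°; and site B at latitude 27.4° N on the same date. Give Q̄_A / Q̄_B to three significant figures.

Q̄_A / Q̄_B ≈ 0.759

— Configuration A (φ=+57.7°):
cos H₀ = −tan(+57.7°) tan(+9.100°) = -0.2534, H₀ = 1.8270 rad.
Bracket: H₀ sin φ sin δ + cos φ cos δ sin H₀ = 1.8270×0.84526×0.15816 + 0.53435×0.98741×0.96737 = 0.244245 + 0.510406 = 0.754651.
Q̄ = (S₀/π) × [bracket] = (589/π) × 0.754651 = 141.49 W/m².
— Configuration B (φ=+27.4°):
cos H₀ = −tan(+27.4°) tan(+9.100°) = -0.0830, H₀ = 1.6539 rad.
Bracket: H₀ sin φ sin δ + cos φ cos δ sin H₀ = 1.6539×0.46020×0.15816 + 0.88782×0.98741×0.99655 = 0.120379 + 0.873618 = 0.993997.
Q̄ = (S₀/π) × [bracket] = (589/π) × 0.993997 = 186.36 W/m².
Ratio Q̄_A / Q̄_B = 141.49 / 186.36 = 0.7592.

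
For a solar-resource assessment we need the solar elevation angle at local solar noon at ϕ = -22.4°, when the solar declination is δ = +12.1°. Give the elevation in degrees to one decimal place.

At local noon the hour angle is zero, so the zenith angle equals |ϕ − δ| = |-22.4° − (+12.100°)| = 34.500°.
Elevation = 90° − 34.500° = 55.5°.

55.5°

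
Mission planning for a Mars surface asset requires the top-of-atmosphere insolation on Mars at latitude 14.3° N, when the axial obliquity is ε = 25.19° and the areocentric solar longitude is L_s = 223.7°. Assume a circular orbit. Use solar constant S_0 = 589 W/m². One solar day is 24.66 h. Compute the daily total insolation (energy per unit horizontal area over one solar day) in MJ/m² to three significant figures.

sin δ = sin 25.19° × sin 223.7° = -0.29405, so δ = -17.101°.
cos h₀ = −tan(+14.3°) tan(-17.101°) = 0.0784, h₀ = 1.4923 rad.
Bracket: h₀ sin ϕ sin δ + cos ϕ cos δ sin h₀ = 1.4923×0.24700×-0.29405 + 0.96902×0.95579×0.99692 = -0.108386 + 0.923327 = 0.814941.
Q̄ = (S_0/π) × [bracket] = (589/π) × 0.814941 = 152.79 W/m².
Daily total = Q̄ × 24.66 h × 3600 s/h = 152.79 × 24.66 × 3600 / 10⁶ = 13.56 MJ/m².

13.6 MJ/m²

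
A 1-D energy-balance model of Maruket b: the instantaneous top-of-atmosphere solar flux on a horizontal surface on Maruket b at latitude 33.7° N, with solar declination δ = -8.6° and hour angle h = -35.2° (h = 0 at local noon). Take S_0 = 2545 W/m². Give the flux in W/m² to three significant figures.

cos θ_z = sin ϕ sin δ + cos ϕ cos δ cos h = -0.082969 + 0.672183 = 0.589214.
Flux = S_0 · cos θ_z = 2545 × 0.589214 = 1500 W/m².

1.50e+03 W/m²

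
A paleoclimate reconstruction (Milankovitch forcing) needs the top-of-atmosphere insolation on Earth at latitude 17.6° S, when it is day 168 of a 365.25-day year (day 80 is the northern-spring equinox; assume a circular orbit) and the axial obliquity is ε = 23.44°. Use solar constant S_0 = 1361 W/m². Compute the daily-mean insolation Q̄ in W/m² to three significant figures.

Q̄ ≈ 301 W/m²

Solar longitude: L_s = 360° × (168 − 80)/365.25 = 86.735°.
sin δ = sin 23.44° × sin 86.735° = 0.39714, so δ = +23.400°.
cos h₀ = −tan(-17.6°) tan(+23.400°) = 0.1373, h₀ = 1.4331 rad.
Bracket: h₀ sin ϕ sin δ + cos ϕ cos δ sin h₀ = 1.4331×-0.30237×0.39714 + 0.95319×0.91776×0.99053 = -0.172091 + 0.866515 = 0.694424.
Q̄ = (S_0/π) × [bracket] = (1361/π) × 0.694424 = 300.8 W/m².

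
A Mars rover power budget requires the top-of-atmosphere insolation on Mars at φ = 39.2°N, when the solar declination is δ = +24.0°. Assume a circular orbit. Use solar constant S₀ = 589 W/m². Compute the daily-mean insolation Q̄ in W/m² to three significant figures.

cos H₀ = −tan(+39.2°) tan(+24.000°) = -0.3631, H₀ = 1.9424 rad.
Bracket: H₀ sin φ sin δ + cos φ cos δ sin H₀ = 1.9424×0.63203×0.40674 + 0.77494×0.91355×0.93174 = 0.499336 + 0.659622 = 1.158958.
Q̄ = (S₀/π) × [bracket] = (589/π) × 1.158958 = 217.3 W/m².

Q̄ ≈ 217 W/m²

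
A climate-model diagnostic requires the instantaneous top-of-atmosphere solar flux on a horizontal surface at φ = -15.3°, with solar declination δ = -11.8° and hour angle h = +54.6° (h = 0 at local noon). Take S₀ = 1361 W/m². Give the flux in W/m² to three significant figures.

cos θ_z = sin φ sin δ + cos φ cos δ cos h = 0.053961 + 0.546942 = 0.600903.
Flux = S₀ · cos θ_z = 1361 × 0.600903 = 817.8 W/m².

818 W/m²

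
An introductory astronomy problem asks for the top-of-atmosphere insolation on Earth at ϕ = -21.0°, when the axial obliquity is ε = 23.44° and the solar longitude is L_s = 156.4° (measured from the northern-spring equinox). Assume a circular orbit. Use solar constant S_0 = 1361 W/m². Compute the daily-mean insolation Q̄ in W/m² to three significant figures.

Q̄ ≈ 361 W/m²

Solar declination: sin δ = sin ε · sin L_s = sin 23.44° × sin 156.4° = 0.15925, so δ = +9.164°.
cos h₀ = −tan(-21.0°) tan(+9.164°) = 0.0619, h₀ = 1.5088 rad.
Bracket: h₀ sin ϕ sin δ + cos ϕ cos δ sin h₀ = 1.5088×-0.35837×0.15925 + 0.93358×0.98724×0.99808 = -0.086108 + 0.919898 = 0.833790.
Q̄ = (S_0/π) × [bracket] = (1361/π) × 0.833790 = 361.2 W/m².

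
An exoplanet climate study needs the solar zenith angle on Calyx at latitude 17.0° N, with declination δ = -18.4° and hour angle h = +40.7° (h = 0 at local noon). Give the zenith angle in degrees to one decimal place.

θ_z = 53.4°

cos θ_z = sin ϕ sin δ + cos ϕ cos δ cos h = -0.092287 + 0.687942 = 0.595655.
θ_z = arccos(0.595655) = 53.4°.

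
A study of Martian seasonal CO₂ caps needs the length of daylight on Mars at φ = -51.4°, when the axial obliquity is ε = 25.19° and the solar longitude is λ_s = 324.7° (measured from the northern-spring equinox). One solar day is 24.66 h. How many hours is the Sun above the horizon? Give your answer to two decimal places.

Solar declination: sin δ = sin ε · sin λ_s = sin 25.19° × sin 324.7° = -0.24595, so δ = -14.238°.
cos H₀ = −tan φ · tan δ = −tan(-51.4°) × tan(-14.238°) = -0.3179, so H₀ = 1.8943 rad = 108.53°.
Daylight = 2H₀/(2π) × 24.66 h = (1.8943/π) × 24.66 = 14.87 h.

14.87 h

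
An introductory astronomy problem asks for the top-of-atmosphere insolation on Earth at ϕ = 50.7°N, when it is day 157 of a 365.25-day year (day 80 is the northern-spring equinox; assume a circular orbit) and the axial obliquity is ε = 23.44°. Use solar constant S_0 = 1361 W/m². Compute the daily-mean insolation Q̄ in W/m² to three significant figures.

Solar longitude: L_s = 360° × (157 − 80)/365.25 = 75.893°.
sin δ = sin 23.44° × sin 75.893° = 0.38579, so δ = +22.693°.
cos h₀ = −tan(+50.7°) tan(+22.693°) = -0.5109, h₀ = 2.1070 rad.
Bracket: h₀ sin ϕ sin δ + cos ϕ cos δ sin h₀ = 2.1070×0.77384×0.38579 + 0.63338×0.92259×0.85964 = 0.629023 + 0.502331 = 1.131354.
Q̄ = (S_0/π) × [bracket] = (1361/π) × 1.131354 = 490.1 W/m².

Q̄ ≈ 490 W/m²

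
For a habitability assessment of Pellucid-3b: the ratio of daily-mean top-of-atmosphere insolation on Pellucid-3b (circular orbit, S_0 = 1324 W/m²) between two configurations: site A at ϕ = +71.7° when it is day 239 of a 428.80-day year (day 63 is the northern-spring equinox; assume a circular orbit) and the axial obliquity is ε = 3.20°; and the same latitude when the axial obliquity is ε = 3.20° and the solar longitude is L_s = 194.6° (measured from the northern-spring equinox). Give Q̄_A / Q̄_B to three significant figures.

— Configuration A (ϕ=+71.7°):
Solar longitude: L_s = 360° × (239 − 63)/428.80 = 147.761°.
sin δ = sin 3.20° × sin 147.761° = 0.02978, so δ = +1.706°.
cos h₀ = −tan(+71.7°) tan(+1.706°) = -0.0901, h₀ = 1.6610 rad.
Bracket: h₀ sin ϕ sin δ + cos ϕ cos δ sin h₀ = 1.6610×0.94943×0.02978 + 0.31399×0.99956×0.99593 = 0.046963 + 0.312574 = 0.359537.
Q̄ = (S_0/π) × [bracket] = (1324/π) × 0.359537 = 151.52 W/m².
— Configuration B (ϕ=+71.7°):
Solar declination: sin δ = sin ε · sin L_s = sin 3.20° × sin 194.6° = -0.01407, so δ = -0.806°.
cos h₀ = −tan(+71.7°) tan(-0.806°) = 0.0426, h₀ = 1.5282 rad.
Bracket: h₀ sin ϕ sin δ + cos ϕ cos δ sin h₀ = 1.5282×0.94943×-0.01407 + 0.31399×0.99990×0.99909 = -0.020414 + 0.313673 = 0.293259.
Q̄ = (S_0/π) × [bracket] = (1324/π) × 0.293259 = 123.59 W/m².
Ratio Q̄_A / Q̄_B = 151.52 / 123.59 = 1.226.

Q̄_A / Q̄_B ≈ 1.23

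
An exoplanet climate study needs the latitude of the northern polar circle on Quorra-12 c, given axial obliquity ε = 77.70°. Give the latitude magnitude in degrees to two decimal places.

12.30°

The polar circle is the lowest latitude that experiences at least one full rotation of continuous daylight at the northern-summer solstice; it lies at |φ| = 90° − ε = 90° − 77.70° = 12.30°.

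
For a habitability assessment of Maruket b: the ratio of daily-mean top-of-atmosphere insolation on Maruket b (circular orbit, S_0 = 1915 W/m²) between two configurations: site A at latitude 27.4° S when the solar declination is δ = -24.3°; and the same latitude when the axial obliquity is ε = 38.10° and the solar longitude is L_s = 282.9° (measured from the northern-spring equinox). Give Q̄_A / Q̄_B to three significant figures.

Q̄_A / Q̄_B ≈ 0.942

— Configuration A (ϕ=-27.4°):
cos h₀ = −tan(-27.4°) tan(-24.300°) = -0.2340, h₀ = 1.8070 rad.
Bracket: h₀ sin ϕ sin δ + cos ϕ cos δ sin h₀ = 1.8070×-0.46020×-0.41151 + 0.88782×0.91140×0.97223 = 0.342204 + 0.786689 = 1.128893.
Q̄ = (S_0/π) × [bracket] = (1915/π) × 1.128893 = 688.13 W/m².
— Configuration B (ϕ=-27.4°):
Solar declination: sin δ = sin ε · sin L_s = sin 38.10° × sin 282.9° = -0.60146, so δ = -36.975°.
cos h₀ = −tan(-27.4°) tan(-36.975°) = -0.3902, h₀ = 1.9717 rad.
Bracket: h₀ sin ϕ sin δ + cos ϕ cos δ sin h₀ = 1.9717×-0.46020×-0.60146 + 0.88782×0.79890×0.92071 = 0.545751 + 0.653041 = 1.198792.
Q̄ = (S_0/π) × [bracket] = (1915/π) × 1.198792 = 730.74 W/m².
Ratio Q̄_A / Q̄_B = 688.13 / 730.74 = 0.9417.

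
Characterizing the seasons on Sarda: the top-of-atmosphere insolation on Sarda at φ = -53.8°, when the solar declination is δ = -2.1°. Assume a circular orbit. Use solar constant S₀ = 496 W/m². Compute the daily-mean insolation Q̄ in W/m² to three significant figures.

Q̄ ≈ 101 W/m²

cos H₀ = −tan(-53.8°) tan(-2.100°) = -0.0501, H₀ = 1.6209 rad.
Bracket: H₀ sin φ sin δ + cos φ cos δ sin H₀ = 1.6209×-0.80696×-0.03664 + 0.59061×0.99933×0.99874 = 0.047925 + 0.589471 = 0.637396.
Q̄ = (S₀/π) × [bracket] = (496/π) × 0.637396 = 100.6 W/m².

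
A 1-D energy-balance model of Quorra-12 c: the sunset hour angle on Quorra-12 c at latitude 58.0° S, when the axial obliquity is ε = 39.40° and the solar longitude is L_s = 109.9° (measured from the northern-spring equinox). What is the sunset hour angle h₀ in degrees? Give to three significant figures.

Solar declination: sin δ = sin ε · sin L_s = sin 39.40° × sin 109.9° = 0.59683, so δ = +36.643°.
cos h₀ = −tan ϕ · tan δ = 1.1904 ≥ 1, so the host star never rises (polar night) and h₀ = 0.

h₀ = 0.00°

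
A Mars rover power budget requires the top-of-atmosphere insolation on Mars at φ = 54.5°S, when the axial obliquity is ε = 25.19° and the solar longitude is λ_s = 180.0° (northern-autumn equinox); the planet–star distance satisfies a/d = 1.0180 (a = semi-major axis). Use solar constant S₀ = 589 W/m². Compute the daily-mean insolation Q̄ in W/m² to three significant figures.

Q̄ ≈ 113 W/m²

Solar declination: sin δ = sin ε · sin λ_s = sin 25.19° × sin 180.0° = 0.00000, so δ = +0.000°.
cos H₀ = −tan(-54.5°) tan(+0.000°) = 0.0000, H₀ = 1.5708 rad.
Bracket: H₀ sin φ sin δ + cos φ cos δ sin H₀ = 1.5708×-0.81412×0.00000 + 0.58070×1.00000×1.00000 = -0.000000 + 0.580700 = 0.580700.
Inverse-square distance factor (a/d)² = 1.0180² = 1.036324.
Q̄ = (S₀/π) × 1.036324 × [bracket] = (589/π) × 1.036324 × 0.580700 = 112.8 W/m².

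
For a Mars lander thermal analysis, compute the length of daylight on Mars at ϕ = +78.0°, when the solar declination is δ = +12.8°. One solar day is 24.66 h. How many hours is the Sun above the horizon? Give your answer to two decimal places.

24.66 h

Sunrise equation: cos h₀ = −tan ϕ · tan δ = -1.0689 ≤ −1, so the Sun never sets (polar day) and h₀ = π.
Daylight = 2h₀/(2π) × 24.66 h = (3.1416/π) × 24.66 = 24.66 h.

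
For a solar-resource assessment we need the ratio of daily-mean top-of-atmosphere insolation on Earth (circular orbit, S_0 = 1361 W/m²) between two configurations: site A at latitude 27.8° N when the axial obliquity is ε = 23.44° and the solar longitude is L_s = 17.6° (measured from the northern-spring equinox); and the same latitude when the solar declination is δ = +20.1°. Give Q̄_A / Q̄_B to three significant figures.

— Configuration A (ϕ=+27.8°):
Solar declination: sin δ = sin ε · sin L_s = sin 23.44° × sin 17.6° = 0.12028, so δ = +6.908°.
cos h₀ = −tan(+27.8°) tan(+6.908°) = -0.0639, h₀ = 1.6347 rad.
Bracket: h₀ sin ϕ sin δ + cos ϕ cos δ sin h₀ = 1.6347×0.46639×0.12028 + 0.88458×0.99274×0.99796 = 0.091702 + 0.876367 = 0.968069.
Q̄ = (S_0/π) × [bracket] = (1361/π) × 0.968069 = 419.39 W/m².
— Configuration B (ϕ=+27.8°):
cos h₀ = −tan(+27.8°) tan(+20.100°) = -0.1929, h₀ = 1.7650 rad.
Bracket: h₀ sin ϕ sin δ + cos ϕ cos δ sin h₀ = 1.7650×0.46639×0.34366 + 0.88458×0.93909×0.98121 = 0.282893 + 0.815091 = 1.097984.
Q̄ = (S_0/π) × [bracket] = (1361/π) × 1.097984 = 475.67 W/m².
Ratio Q̄_A / Q̄_B = 419.39 / 475.67 = 0.8817.

Q̄_A / Q̄_B ≈ 0.882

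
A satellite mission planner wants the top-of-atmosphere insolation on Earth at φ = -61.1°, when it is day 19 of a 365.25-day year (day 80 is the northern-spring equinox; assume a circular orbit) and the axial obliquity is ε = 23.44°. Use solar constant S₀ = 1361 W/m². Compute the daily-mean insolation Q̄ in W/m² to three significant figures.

Q̄ ≈ 447 W/m²

Solar longitude: λ_s = 360° × (19 − 80)/365.25 = -60.123°, i.e. -60.123° + 360° = 299.877°.
sin δ = sin 23.44° × sin 299.877° = -0.34492, so δ = -20.177°.
cos H₀ = −tan(-61.1°) tan(-20.177°) = -0.6657, H₀ = 2.2992 rad.
Bracket: H₀ sin φ sin δ + cos φ cos δ sin H₀ = 2.2992×-0.87546×-0.34492 + 0.48328×0.93863×0.74624 = 0.694275 + 0.338510 = 1.032785.
Q̄ = (S₀/π) × [bracket] = (1361/π) × 1.032785 = 447.4 W/m².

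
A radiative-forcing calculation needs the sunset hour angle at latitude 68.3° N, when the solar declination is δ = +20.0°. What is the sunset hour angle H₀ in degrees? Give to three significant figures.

cos H₀ = −tan φ · tan δ = −tan(+68.3°) × tan(+20.000°) = -0.9146, so H₀ = 2.7254 rad = 156.15°.

H₀ = 156°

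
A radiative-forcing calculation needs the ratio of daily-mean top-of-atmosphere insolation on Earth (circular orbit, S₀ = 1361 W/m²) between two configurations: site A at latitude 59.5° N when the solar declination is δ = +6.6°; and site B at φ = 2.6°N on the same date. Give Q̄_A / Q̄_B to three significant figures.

— Configuration A (φ=+59.5°):
cos H₀ = −tan(+59.5°) tan(+6.600°) = -0.1964, H₀ = 1.7685 rad.
Bracket: H₀ sin φ sin δ + cos φ cos δ sin H₀ = 1.7685×0.86163×0.11494 + 0.50754×0.99337×0.98052 = 0.175145 + 0.494354 = 0.669499.
Q̄ = (S₀/π) × [bracket] = (1361/π) × 0.669499 = 290.04 W/m².
— Configuration B (φ=+2.6°):
cos H₀ = −tan(+2.6°) tan(+6.600°) = -0.0053, H₀ = 1.5761 rad.
Bracket: H₀ sin φ sin δ + cos φ cos δ sin H₀ = 1.5761×0.04536×0.11494 + 0.99897×0.99337×0.99999 = 0.008217 + 0.992337 = 1.000554.
Q̄ = (S₀/π) × [bracket] = (1361/π) × 1.000554 = 433.46 W/m².
Ratio Q̄_A / Q̄_B = 290.04 / 433.46 = 0.6691.

Q̄_A / Q̄_B ≈ 0.669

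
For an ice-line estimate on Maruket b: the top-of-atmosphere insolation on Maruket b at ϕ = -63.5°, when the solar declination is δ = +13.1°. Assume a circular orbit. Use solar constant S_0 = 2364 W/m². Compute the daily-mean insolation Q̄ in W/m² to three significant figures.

Q̄ ≈ 124 W/m²

cos h₀ = −tan(-63.5°) tan(+13.100°) = 0.4667, h₀ = 1.0852 rad.
Bracket: h₀ sin ϕ sin δ + cos ϕ cos δ sin h₀ = 1.0852×-0.89493×0.22665 + 0.44620×0.97398×0.88440 = -0.220118 + 0.384351 = 0.164233.
Q̄ = (S_0/π) × [bracket] = (2364/π) × 0.164233 = 123.6 W/m².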